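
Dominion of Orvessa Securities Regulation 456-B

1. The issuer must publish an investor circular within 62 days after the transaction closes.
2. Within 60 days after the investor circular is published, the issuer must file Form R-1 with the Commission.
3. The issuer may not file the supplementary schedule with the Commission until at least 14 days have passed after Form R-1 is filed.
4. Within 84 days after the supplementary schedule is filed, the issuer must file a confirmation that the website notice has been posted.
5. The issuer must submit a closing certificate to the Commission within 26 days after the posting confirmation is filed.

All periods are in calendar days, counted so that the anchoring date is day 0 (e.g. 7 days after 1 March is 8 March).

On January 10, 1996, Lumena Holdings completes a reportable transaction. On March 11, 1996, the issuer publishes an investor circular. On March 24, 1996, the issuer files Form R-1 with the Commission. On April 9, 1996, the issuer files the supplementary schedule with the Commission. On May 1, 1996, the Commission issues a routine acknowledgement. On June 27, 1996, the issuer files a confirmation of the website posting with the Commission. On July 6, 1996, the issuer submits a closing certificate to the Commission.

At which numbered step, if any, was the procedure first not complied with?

Step 1 — counting 62 days from January 10, 1996 (when the transaction closes) gives a deadline of March 12, 1996; March 11, 1996 is within that limit.
Step 2 — counting 60 days from March 11, 1996 (when the investor circular is published) gives a deadline of May 10, 1996; March 24, 1996 is within that limit.
Step 3 — must wait 14 days from March 24, 1996 (when Form R-1 is filed), so not before April 7, 1996; April 9, 1996 is on or after that date.
Step 4 — counting 84 days from April 9, 1996 (when the supplementary schedule is filed) gives a deadline of July 2, 1996; June 27, 1996 is within that limit.
Step 5 — counting 26 days from June 27, 1996 (when the posting confirmation is filed) gives a deadline of July 23, 1996; completed July 6, 1996, before the deadline.

None — every step was satisfied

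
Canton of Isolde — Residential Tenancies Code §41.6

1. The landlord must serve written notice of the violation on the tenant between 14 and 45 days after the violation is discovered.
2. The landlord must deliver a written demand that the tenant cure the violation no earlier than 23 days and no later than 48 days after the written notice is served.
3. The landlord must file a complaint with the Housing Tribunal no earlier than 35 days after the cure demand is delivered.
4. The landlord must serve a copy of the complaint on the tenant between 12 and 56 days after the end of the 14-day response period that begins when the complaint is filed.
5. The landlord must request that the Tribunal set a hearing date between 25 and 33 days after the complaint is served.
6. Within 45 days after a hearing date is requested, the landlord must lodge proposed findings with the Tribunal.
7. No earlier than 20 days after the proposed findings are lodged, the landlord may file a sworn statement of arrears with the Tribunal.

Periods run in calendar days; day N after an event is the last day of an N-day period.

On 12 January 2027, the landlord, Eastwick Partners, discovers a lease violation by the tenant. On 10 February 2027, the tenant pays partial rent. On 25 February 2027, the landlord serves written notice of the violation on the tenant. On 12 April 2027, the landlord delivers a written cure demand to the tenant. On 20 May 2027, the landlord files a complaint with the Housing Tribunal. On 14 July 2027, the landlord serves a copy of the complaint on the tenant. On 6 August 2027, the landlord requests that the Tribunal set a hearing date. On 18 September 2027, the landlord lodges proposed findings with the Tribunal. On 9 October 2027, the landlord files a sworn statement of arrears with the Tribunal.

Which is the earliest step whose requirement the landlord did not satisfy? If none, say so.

Step 1: the window is 14–45 days after 12 January 2027 (when the violation is discovered), so 26 January 2027 through 26 February 2027; done 25 February 2027 — within the window.
Step 2: the window is 23–48 days after 25 February 2027 (when the written notice is served), so 20 March 2027 through 14 April 2027; done 12 April 2027, which is between those dates.
Step 3: the earliest permitted date is 35 days after 12 April 2027 (when the cure demand is delivered), i.e. 17 May 2027; done 20 May 2027 — permitted.
Step 4: the window is 12–56 days after 3 June 2027 (end of the 14-day response period, which began when the complaint is filed on 20 May 2027), so 15 June 2027 through 29 July 2027; done 14 July 2027 — within the window.
Step 5: the window is 25–33 days after 14 July 2027 (when the complaint is served), so 8 August 2027 through 16 August 2027; done 6 August 2027 — 2 days before the window opened.

Step 5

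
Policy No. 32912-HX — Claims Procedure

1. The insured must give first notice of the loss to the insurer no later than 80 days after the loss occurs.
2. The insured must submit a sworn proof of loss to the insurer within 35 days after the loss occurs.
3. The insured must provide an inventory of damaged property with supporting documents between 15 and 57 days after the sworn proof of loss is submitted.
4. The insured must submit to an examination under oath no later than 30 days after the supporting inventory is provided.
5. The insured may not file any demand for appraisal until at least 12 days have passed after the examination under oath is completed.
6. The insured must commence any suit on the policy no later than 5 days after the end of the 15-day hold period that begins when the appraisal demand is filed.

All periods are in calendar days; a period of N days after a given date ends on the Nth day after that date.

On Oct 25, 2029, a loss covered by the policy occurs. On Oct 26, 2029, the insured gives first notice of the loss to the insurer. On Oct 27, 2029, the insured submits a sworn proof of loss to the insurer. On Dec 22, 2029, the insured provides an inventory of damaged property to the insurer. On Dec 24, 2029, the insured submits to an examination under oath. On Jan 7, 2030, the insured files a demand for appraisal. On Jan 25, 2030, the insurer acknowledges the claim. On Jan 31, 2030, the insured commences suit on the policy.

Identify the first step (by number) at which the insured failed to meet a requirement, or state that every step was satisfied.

Step 1: 80 days after Oct 25, 2029 (when the loss occurs) is Jan 13, 2030; completed Oct 26, 2029, before the deadline.
Step 2: 35 days after Oct 25, 2029 (when the loss occurs) is Nov 29, 2029; Oct 27, 2029 is within that limit.
Step 3: the window is 15–57 days after Oct 27, 2029 (when the sworn proof of loss is submitted), so Nov 11, 2029 through Dec 23, 2029; done Dec 22, 2029 — within the window.
Step 4: 30 days after Dec 22, 2029 (when the supporting inventory is provided) is Jan 21, 2030; done Dec 24, 2029 — timely.
Step 5: the earliest permitted date is 12 days after Dec 24, 2029 (when the examination under oath is completed), i.e. Jan 5, 2030; done Jan 7, 2030, after the minimum wait.
Step 6: 5 days after Jan 22, 2030 (end of the 15-day hold period, which began when the appraisal demand is filed on Jan 7, 2030) is Jan 27, 2030; Jan 31, 2030 misses that deadline by 4 days.
No need to go further; step 6 was not satisfied.

Step 6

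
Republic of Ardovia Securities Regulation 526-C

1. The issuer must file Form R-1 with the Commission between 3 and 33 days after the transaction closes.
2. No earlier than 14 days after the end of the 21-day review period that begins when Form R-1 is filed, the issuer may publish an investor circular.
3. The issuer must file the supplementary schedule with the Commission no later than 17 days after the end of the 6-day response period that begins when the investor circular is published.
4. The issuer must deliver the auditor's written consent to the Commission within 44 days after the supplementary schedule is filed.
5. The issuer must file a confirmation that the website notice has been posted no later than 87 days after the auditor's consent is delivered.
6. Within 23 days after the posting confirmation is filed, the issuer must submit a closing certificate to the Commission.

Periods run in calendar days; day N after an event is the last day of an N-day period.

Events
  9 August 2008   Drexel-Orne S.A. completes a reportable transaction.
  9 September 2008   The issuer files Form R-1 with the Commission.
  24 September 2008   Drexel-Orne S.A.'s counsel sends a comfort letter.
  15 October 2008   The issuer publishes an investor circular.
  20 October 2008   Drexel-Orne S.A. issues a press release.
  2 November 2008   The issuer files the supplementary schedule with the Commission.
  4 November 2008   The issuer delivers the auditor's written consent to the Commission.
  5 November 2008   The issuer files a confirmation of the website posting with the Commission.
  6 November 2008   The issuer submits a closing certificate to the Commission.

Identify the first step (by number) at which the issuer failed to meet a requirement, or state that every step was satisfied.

None — every step was satisfied

Step 1 — 3 and 33 days from 9 August 2008 (when the transaction closes) are 12 August 2008 and 11 September 2008 respectively; 9 September 2008 falls inside that range.
Step 2 — must wait 14 days from 30 September 2008 (end of the 21-day review period, which began when Form R-1 is filed on 9 September 2008), so not before 14 October 2008; done 15 October 2008 — permitted.
Step 3 — counting 17 days from 21 October 2008 (end of the 6-day response period, which began when the investor circular is published on 15 October 2008) gives a deadline of 7 November 2008; done 2 November 2008 — timely.
Step 4 — counting 44 days from 2 November 2008 (when the supplementary schedule is filed) gives a deadline of 16 December 2008; done 4 November 2008 — timely.
Step 5 — counting 87 days from 4 November 2008 (when the auditor's consent is delivered) gives a deadline of 30 January 2009; completed 5 November 2008, before the deadline.
Step 6 — counting 23 days from 5 November 2008 (when the posting confirmation is filed) gives a deadline of 28 November 2008; 6 November 2008 is within that limit.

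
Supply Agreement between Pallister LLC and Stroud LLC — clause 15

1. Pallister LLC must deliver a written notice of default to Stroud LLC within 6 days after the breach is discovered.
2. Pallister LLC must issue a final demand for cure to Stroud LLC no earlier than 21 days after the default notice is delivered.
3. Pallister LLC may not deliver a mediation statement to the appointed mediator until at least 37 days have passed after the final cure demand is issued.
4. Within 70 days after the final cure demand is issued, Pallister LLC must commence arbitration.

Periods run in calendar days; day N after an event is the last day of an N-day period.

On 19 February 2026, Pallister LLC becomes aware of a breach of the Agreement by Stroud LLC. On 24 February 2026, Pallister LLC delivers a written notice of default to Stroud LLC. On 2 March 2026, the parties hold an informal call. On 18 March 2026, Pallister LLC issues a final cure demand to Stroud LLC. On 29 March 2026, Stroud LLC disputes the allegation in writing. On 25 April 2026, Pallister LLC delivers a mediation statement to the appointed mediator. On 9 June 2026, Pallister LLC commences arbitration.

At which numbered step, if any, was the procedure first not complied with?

Step 4

Step 1: 6 days after 19 February 2026 (when the breach is discovered) is 25 February 2026; completed 24 February 2026, before the deadline.
Step 2: the earliest permitted date is 21 days after 24 February 2026 (when the default notice is delivered), i.e. 17 March 2026; done 18 March 2026 — permitted.
Step 3: the earliest permitted date is 37 days after 18 March 2026 (when the final cure demand is issued), i.e. 24 April 2026; done 25 April 2026 — permitted.
Step 4: 70 days after 18 March 2026 (when the final cure demand is issued) is 27 May 2026; 9 June 2026 misses that deadline by 13 days.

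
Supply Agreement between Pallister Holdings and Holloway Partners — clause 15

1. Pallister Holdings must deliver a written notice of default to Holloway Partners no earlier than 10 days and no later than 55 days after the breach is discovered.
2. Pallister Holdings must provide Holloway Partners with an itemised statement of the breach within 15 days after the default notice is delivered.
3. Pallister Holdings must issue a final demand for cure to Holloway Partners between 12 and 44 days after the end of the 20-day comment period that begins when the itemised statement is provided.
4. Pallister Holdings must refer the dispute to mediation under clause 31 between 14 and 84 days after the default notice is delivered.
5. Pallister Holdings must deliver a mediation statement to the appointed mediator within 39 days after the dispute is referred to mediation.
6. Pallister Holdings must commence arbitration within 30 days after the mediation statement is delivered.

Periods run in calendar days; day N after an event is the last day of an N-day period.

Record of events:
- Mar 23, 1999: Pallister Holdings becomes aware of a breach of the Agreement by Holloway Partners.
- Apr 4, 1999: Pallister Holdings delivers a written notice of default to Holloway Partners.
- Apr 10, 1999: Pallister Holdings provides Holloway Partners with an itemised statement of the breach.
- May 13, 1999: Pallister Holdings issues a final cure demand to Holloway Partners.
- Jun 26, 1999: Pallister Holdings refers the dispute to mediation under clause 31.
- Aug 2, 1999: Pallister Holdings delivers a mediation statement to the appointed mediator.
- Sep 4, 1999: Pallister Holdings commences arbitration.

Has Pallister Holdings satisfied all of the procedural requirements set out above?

No

Step 1 — 10 and 55 days from Mar 23, 1999 (when the breach is discovered) are Apr 2, 1999 and May 17, 1999 respectively; done Apr 4, 1999 — within the window.
Step 2 — counting 15 days from Apr 4, 1999 (when the default notice is delivered) gives a deadline of Apr 19, 1999; Apr 10, 1999 is within that limit.
Step 3 — 12 and 44 days from Apr 30, 1999 (end of the 20-day comment period, which began when the itemised statement is provided on Apr 10, 1999) are May 12, 1999 and Jun 13, 1999 respectively; May 13, 1999 falls inside that range.
Step 4 — 14 and 84 days from Apr 4, 1999 (when the default notice is delivered) are Apr 18, 1999 and Jun 27, 1999 respectively; done Jun 26, 1999 — within the window.
Step 5 — counting 39 days from Jun 26, 1999 (when the dispute is referred to mediation) gives a deadline of Aug 4, 1999; completed Aug 2, 1999, before the deadline.
Step 6 — counting 30 days from Aug 2, 1999 (when the mediation statement is delivered) gives a deadline of Sep 1, 1999; done Sep 4, 1999 — 3 days late.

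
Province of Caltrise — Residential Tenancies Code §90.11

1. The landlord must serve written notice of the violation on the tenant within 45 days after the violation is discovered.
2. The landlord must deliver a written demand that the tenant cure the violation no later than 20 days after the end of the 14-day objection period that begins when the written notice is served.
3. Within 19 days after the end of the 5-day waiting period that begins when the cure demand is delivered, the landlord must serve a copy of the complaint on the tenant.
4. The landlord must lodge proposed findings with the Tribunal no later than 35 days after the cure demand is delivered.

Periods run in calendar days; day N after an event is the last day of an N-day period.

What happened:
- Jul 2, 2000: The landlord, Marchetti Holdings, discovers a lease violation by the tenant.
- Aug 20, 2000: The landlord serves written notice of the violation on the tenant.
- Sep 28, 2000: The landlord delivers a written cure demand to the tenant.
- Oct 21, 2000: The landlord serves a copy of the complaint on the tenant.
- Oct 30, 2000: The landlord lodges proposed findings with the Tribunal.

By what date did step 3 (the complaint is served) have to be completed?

The cure demand is delivered on Sep 28, 2000; the 5-day waiting period therefore ends Oct 3, 2000, and step 3 runs from that date. 19 days after Oct 3, 2000 is Oct 22, 2000.

Oct 22, 2000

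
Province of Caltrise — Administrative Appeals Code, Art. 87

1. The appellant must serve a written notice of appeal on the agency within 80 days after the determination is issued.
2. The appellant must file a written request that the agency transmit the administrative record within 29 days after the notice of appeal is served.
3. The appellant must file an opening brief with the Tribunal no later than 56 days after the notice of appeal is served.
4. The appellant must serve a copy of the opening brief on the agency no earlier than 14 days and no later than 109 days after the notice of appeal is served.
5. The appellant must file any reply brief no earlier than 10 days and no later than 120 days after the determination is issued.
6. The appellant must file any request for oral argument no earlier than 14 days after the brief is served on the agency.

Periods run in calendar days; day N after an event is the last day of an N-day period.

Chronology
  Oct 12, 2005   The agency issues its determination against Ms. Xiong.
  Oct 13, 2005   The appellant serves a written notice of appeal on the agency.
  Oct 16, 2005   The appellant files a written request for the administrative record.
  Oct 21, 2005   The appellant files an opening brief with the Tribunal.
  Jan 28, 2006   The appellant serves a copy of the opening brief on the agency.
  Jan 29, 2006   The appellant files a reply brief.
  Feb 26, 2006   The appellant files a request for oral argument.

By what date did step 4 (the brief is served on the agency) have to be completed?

Step 4 runs from Oct 13, 2005, when the notice of appeal is served. The window is 14–109 days after Oct 13, 2005; it closes on Jan 30, 2006.

Jan 30, 2006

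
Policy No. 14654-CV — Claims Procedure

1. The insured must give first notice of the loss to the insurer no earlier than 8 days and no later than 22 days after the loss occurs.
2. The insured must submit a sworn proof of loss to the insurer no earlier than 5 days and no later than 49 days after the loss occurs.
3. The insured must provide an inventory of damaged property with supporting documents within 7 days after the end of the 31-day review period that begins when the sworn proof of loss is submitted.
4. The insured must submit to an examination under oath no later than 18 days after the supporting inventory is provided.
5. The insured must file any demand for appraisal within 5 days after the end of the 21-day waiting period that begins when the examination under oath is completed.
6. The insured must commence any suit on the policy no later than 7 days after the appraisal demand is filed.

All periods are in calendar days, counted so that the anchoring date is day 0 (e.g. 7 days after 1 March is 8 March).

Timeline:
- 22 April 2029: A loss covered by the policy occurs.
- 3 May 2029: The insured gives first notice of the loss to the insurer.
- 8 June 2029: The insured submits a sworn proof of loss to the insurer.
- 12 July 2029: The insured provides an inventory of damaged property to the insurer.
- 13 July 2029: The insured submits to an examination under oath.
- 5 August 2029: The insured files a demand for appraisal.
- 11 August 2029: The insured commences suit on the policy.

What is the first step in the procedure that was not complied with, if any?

Step 1 — 8 and 22 days from 22 April 2029 (when the loss occurs) are 30 April 2029 and 14 May 2029 respectively; done 3 May 2029 — within the window.
Step 2 — 5 and 49 days from 22 April 2029 (when the loss occurs) are 27 April 2029 and 10 June 2029 respectively; done 8 June 2029, which is between those dates.
Step 3 — counting 7 days from 9 July 2029 (end of the 31-day review period, which began when the sworn proof of loss is submitted on 8 June 2029) gives a deadline of 16 July 2029; done 12 July 2029 — timely.
Step 4 — counting 18 days from 12 July 2029 (when the supporting inventory is provided) gives a deadline of 30 July 2029; completed 13 July 2029, before the deadline.
Step 5 — counting 5 days from 3 August 2029 (end of the 21-day waiting period, which began when the examination under oath is completed on 13 July 2029) gives a deadline of 8 August 2029; 5 August 2029 is within that limit.
Step 6 — counting 7 days from 5 August 2029 (when the appraisal demand is filed) gives a deadline of 12 August 2029; completed 11 August 2029, before the deadline.

None — every step was satisfied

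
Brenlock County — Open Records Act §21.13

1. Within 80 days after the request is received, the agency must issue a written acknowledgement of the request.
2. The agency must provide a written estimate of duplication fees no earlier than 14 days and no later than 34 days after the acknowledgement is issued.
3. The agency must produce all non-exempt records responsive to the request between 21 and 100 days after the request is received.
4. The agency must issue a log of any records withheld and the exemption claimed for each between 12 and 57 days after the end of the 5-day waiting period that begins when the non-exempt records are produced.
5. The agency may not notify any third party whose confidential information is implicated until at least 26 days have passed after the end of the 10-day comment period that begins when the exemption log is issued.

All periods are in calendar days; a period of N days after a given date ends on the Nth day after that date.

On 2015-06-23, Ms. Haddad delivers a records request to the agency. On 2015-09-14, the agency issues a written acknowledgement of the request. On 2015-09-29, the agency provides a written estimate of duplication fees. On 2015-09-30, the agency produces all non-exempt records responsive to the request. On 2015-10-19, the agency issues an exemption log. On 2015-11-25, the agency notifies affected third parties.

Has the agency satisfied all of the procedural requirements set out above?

No

Step 1: 80 days after 2015-06-23 (when the request is received) is 2015-09-11; done 2015-09-14 — 3 days late.
No need to go further; step 1 was not satisfied.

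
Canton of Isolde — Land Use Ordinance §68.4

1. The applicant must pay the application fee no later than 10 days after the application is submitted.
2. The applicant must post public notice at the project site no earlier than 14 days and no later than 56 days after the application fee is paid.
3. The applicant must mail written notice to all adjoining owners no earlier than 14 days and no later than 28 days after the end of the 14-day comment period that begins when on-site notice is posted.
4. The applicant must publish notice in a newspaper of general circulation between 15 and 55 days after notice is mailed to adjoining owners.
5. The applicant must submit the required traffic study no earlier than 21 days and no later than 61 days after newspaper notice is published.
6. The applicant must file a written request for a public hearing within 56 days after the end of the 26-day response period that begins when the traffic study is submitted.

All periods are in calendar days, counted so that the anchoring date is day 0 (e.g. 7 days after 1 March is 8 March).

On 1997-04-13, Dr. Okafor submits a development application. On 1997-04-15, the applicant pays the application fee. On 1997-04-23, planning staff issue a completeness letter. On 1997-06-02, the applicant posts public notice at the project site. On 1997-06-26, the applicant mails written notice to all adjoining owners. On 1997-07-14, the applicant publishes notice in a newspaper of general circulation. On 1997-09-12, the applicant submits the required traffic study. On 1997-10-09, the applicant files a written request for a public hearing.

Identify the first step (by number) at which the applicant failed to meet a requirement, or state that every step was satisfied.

Step 1: 10 days after 1997-04-13 (when the application is submitted) is 1997-04-23; 1997-04-15 is within that limit.
Step 2: the window is 14–56 days after 1997-04-15 (when the application fee is paid), so 1997-04-29 through 1997-06-10; 1997-06-02 falls inside that range.
Step 3: the window is 14–28 days after 1997-06-16 (end of the 14-day comment period, which began when on-site notice is posted on 1997-06-02), so 1997-06-30 through 1997-07-14; done 1997-06-26 — 4 days before the window opened.
The procedure was therefore not followed at step 3.

Step 3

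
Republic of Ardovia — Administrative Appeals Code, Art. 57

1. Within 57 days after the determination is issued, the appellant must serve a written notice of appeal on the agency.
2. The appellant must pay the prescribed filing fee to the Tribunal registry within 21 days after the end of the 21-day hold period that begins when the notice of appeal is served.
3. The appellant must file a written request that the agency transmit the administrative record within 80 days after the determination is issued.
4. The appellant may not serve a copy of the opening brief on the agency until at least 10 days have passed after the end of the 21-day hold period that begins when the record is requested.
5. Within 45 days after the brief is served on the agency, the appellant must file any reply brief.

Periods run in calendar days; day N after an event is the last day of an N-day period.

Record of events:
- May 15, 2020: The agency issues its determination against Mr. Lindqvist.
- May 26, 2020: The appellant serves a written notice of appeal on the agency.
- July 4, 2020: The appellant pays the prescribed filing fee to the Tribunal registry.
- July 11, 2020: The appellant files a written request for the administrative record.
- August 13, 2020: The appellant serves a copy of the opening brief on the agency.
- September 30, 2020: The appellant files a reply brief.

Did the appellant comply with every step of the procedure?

No

(1) due by May 15, 2020 + 57 days = July 11, 2020; completed May 26, 2020, before the deadline.
(2) due by June 16, 2020 + 21 days = July 7, 2020; July 4, 2020 is within that limit.
(3) due by May 15, 2020 + 80 days = August 3, 2020; July 11, 2020 is within that limit.
(4) permitted from August 1, 2020 + 10 days = August 11, 2020 onward; done August 13, 2020, after the minimum wait.
(5) due by August 13, 2020 + 45 days = September 27, 2020; September 30, 2020 misses that deadline by 3 days.
Later steps need not be reached.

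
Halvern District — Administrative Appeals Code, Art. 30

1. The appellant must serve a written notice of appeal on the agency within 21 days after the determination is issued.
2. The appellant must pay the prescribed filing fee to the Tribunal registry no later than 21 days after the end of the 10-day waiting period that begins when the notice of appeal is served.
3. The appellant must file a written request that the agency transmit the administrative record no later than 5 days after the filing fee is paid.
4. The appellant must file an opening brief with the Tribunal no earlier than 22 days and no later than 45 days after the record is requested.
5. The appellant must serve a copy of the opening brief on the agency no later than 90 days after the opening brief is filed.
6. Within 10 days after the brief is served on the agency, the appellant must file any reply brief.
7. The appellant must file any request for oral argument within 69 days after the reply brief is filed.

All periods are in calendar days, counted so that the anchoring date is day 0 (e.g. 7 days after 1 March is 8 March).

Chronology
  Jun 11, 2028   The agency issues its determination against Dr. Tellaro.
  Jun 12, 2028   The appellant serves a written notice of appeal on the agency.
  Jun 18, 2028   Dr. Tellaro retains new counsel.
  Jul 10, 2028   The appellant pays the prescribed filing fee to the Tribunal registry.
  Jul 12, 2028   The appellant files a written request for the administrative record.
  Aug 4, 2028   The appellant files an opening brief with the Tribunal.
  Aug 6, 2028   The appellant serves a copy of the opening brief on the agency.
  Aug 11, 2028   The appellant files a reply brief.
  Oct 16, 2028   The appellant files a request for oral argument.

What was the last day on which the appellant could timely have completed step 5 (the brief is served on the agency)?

Step 5 runs from Aug 4, 2028, when the opening brief is filed. 90 days after Aug 4, 2028 is Nov 2, 2028.

Nov 2, 2028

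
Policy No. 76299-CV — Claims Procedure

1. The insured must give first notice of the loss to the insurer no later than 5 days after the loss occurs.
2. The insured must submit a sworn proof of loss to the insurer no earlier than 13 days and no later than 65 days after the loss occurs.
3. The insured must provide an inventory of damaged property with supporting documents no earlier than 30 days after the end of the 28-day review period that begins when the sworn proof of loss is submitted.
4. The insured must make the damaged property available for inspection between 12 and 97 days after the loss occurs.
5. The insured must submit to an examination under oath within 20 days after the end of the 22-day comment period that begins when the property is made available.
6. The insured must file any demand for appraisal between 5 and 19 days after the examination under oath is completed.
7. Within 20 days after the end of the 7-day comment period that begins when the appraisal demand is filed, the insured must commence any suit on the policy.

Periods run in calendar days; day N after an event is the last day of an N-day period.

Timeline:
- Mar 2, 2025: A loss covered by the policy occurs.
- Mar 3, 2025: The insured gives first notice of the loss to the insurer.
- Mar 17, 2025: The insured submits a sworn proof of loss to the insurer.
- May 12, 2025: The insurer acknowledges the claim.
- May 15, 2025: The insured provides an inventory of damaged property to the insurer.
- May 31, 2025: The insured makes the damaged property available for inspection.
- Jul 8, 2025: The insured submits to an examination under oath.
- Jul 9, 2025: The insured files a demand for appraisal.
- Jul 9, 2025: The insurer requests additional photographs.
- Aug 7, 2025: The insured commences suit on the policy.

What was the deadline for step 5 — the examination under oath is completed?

The property is made available on May 31, 2025; the 22-day comment period therefore ends Jun 22, 2025, and step 5 runs from that date. 20 days after Jun 22, 2025 is Jul 12, 2025.

Jul 12, 2025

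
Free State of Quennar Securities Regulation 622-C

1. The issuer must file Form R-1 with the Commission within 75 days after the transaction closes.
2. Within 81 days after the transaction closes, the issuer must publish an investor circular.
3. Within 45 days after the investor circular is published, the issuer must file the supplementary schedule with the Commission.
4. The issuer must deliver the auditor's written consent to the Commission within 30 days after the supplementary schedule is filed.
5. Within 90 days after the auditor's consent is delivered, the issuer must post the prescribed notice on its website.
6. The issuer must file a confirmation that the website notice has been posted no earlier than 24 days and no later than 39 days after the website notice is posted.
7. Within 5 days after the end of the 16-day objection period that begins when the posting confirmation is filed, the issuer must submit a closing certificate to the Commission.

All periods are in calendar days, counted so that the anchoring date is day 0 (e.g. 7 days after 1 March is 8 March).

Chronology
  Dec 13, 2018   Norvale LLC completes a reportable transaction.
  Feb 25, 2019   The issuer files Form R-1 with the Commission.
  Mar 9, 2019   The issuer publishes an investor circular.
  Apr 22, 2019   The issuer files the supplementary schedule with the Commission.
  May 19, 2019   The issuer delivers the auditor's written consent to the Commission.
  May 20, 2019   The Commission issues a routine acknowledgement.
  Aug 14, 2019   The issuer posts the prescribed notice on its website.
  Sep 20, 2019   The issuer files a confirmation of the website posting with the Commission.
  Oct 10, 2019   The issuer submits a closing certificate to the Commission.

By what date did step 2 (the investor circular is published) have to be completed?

Mar 4, 2019

Step 2 runs from Dec 13, 2018, when the transaction closes. 81 days after Dec 13, 2018 is Mar 4, 2019.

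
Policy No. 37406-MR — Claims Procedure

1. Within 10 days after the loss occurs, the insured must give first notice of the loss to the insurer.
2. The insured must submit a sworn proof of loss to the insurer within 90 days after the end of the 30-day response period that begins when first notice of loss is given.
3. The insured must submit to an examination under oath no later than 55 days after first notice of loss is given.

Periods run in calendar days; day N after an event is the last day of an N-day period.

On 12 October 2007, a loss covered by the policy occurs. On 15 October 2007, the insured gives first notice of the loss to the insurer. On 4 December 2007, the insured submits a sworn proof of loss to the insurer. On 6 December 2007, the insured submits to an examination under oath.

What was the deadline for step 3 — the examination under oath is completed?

9 December 2007

Step 3 runs from 15 October 2007, when first notice of loss is given. 55 days after 15 October 2007 is 9 December 2007.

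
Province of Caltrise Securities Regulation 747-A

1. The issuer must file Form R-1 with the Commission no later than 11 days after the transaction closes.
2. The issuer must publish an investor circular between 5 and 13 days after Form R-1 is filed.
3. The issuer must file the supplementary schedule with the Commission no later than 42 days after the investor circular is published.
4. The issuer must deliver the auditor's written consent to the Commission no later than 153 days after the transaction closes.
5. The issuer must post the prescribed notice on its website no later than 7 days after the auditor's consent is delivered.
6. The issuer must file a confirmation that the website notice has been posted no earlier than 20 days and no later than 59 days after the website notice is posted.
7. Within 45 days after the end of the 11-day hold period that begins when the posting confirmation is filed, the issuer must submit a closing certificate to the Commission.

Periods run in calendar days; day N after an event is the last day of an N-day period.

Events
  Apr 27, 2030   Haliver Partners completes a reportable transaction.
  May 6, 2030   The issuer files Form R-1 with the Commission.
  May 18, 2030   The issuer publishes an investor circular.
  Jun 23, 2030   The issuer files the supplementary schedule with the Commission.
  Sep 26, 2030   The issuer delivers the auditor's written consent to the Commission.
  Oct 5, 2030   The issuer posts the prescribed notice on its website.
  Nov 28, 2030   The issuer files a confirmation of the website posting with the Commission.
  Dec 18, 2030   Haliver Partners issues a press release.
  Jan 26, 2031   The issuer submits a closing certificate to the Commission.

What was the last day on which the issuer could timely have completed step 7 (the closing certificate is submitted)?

Jan 23, 2031

The posting confirmation is filed on Nov 28, 2030; the 11-day hold period therefore ends Dec 9, 2030, and step 7 runs from that date. 45 days after Dec 9, 2030 is Jan 23, 2031.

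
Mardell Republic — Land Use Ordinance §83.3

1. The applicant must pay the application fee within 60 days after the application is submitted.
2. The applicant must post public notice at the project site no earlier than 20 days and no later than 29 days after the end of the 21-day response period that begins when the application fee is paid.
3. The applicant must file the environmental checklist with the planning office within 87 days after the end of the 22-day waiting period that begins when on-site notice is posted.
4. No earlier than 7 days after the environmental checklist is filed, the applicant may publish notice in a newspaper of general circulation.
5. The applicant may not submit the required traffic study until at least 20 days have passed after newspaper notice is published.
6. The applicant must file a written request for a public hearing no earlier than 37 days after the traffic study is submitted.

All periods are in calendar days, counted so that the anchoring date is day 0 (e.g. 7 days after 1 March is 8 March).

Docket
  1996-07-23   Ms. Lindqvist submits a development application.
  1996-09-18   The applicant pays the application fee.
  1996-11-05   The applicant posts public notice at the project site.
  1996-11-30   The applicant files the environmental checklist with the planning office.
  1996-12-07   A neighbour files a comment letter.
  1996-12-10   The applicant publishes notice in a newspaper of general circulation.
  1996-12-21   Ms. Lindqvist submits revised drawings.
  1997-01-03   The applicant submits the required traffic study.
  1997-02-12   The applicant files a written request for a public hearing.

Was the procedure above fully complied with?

Yes

Step 1 — counting 60 days from 1996-07-23 (when the application is submitted) gives a deadline of 1996-09-21; completed 1996-09-18, before the deadline.
Step 2 — 20 and 29 days from 1996-10-09 (end of the 21-day response period, which began when the application fee is paid on 1996-09-18) are 1996-10-29 and 1996-11-07 respectively; done 1996-11-05, which is between those dates.
Step 3 — counting 87 days from 1996-11-27 (end of the 22-day waiting period, which began when on-site notice is posted on 1996-11-05) gives a deadline of 1997-02-22; 1996-11-30 is within that limit.
Step 4 — must wait 7 days from 1996-11-30 (when the environmental checklist is filed), so not before 1996-12-07; done 1996-12-10, after the minimum wait.
Step 5 — must wait 20 days from 1996-12-10 (when newspaper notice is published), so not before 1996-12-30; 1997-01-03 is on or after that date.
Step 6 — must wait 37 days from 1997-01-03 (when the traffic study is submitted), so not before 1997-02-09; done 1997-02-12 — permitted.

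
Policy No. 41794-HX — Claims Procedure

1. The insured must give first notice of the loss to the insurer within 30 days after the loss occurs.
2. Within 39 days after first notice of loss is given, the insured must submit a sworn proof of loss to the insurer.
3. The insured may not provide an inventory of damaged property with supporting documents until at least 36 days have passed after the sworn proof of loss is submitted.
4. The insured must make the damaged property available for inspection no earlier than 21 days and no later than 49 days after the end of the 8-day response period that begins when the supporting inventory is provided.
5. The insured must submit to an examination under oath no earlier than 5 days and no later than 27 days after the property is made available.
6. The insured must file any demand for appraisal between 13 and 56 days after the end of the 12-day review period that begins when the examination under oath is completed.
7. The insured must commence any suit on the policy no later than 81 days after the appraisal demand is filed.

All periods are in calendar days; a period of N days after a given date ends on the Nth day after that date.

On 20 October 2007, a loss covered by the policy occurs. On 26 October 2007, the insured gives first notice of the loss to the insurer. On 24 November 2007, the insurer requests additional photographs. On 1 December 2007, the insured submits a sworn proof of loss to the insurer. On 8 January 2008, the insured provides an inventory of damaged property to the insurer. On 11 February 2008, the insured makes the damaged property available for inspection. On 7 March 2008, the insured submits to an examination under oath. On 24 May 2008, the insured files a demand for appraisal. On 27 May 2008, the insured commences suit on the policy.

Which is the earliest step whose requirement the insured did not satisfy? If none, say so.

Step 6

Step 1: 30 days after 20 October 2007 (when the loss occurs) is 19 November 2007; completed 26 October 2007, before the deadline.
Step 2: 39 days after 26 October 2007 (when first notice of loss is given) is 4 December 2007; 1 December 2007 is within that limit.
Step 3: the earliest permitted date is 36 days after 1 December 2007 (when the sworn proof of loss is submitted), i.e. 6 January 2008; 8 January 2008 is on or after that date.
Step 4: the window is 21–49 days after 16 January 2008 (end of the 8-day response period, which began when the supporting inventory is provided on 8 January 2008), so 6 February 2008 through 5 March 2008; done 11 February 2008, which is between those dates.
Step 5: the window is 5–27 days after 11 February 2008 (when the property is made available), so 16 February 2008 through 9 March 2008; done 7 March 2008, which is between those dates.
Step 6: the window is 13–56 days after 19 March 2008 (end of the 12-day review period, which began when the examination under oath is completed on 7 March 2008), so 1 April 2008 through 14 May 2008; done 24 May 2008 — 10 days after the window closed.
No need to go further; step 6 was not satisfied.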